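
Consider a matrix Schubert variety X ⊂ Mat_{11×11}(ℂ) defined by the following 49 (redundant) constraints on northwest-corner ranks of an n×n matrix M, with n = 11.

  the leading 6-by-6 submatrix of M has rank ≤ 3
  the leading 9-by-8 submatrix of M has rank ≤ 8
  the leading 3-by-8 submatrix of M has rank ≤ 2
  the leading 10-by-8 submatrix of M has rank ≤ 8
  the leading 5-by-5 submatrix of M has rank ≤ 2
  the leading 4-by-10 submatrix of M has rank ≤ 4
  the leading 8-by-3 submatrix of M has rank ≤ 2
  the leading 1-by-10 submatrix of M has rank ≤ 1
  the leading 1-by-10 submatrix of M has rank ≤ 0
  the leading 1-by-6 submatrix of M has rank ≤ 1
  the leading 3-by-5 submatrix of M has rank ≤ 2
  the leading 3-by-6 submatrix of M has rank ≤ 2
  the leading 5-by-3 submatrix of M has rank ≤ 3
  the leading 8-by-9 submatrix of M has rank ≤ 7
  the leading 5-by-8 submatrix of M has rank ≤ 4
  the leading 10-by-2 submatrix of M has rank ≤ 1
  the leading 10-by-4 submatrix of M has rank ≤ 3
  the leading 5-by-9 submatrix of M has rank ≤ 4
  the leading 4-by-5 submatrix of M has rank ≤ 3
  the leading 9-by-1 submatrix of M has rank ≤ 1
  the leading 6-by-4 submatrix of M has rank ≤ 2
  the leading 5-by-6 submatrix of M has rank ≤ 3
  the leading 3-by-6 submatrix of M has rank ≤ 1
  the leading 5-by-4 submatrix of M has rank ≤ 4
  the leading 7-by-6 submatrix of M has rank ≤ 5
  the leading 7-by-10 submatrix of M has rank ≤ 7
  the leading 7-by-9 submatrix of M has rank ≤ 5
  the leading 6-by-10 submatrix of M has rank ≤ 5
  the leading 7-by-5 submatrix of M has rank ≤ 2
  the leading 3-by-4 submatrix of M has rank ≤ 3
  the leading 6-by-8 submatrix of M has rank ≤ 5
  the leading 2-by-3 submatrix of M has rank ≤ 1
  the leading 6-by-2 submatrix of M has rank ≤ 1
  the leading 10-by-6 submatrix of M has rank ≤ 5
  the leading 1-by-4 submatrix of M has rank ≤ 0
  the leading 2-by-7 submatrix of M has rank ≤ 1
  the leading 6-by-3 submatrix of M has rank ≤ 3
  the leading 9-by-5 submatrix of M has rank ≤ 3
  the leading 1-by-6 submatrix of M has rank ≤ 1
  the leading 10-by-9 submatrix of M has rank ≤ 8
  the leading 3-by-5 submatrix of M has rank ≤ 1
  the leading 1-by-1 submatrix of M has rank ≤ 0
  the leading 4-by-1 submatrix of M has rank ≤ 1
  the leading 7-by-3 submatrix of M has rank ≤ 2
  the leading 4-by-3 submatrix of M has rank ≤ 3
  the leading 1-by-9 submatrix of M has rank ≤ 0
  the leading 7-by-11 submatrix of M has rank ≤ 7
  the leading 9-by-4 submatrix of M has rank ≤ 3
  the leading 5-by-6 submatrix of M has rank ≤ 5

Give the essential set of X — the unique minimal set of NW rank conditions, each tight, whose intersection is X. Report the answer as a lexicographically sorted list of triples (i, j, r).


Computing R[i][j] = min implied NW-rank bound (n=11, 49 conditions):

  R[1]: 0 | 0 | 0 | 0 | 0 | 0 | 0 | 0 | 0 | 0 | 1
  R[2]: 1 | 1 | 1 | 1 | 1 | 1 | 1 | 1 | 1 | 1 | 2
  R[3]: 1 | 1 | 1 | 1 | 1 | 1 | 2 | 2 | 2 | 2 | 3
  R[4]: 1 | 1 | 2 | 2 | 2 | 2 | 3 | 3 | 3 | 3 | 4
  R[5]: 1 | 1 | 2 | 2 | 2 | 3 | 4 | 4 | 4 | 4 | 5
  R[6]: 1 | 1 | 2 | 2 | 2 | 3 | 4 | 5 | 5 | 5 | 6
  R[7]: 1 | 1 | 2 | 2 | 2 | 3 | 4 | 5 | 5 | 6 | 7
  R[8]: 1 | 1 | 2 | 3 | 3 | 4 | 5 | 6 | 6 | 7 | 8
  R[9]: 1 | 1 | 2 | 3 | 3 | 4 | 5 | 6 | 7 | 8 | 9
  R[10]: 1 | 1 | 2 | 3 | 4 | 5 | 6 | 7 | 8 | 9 | 10
  R[11]: 1 | 2 | 3 | 4 | 5 | 6 | 7 | 8 | 9 | 10 | 11

second differences of R give the permutation w = (11, 1, 7, 3, 6, 8, 10, 4, 9, 5, 2).

Rothe diagram D(w) (30 cells), 6 SE-corners (essential conditions):

[(1, 10, 0), (3, 6, 1), (7, 5, 2), (7, 9, 5), (9, 5, 3), (10, 2, 1)]


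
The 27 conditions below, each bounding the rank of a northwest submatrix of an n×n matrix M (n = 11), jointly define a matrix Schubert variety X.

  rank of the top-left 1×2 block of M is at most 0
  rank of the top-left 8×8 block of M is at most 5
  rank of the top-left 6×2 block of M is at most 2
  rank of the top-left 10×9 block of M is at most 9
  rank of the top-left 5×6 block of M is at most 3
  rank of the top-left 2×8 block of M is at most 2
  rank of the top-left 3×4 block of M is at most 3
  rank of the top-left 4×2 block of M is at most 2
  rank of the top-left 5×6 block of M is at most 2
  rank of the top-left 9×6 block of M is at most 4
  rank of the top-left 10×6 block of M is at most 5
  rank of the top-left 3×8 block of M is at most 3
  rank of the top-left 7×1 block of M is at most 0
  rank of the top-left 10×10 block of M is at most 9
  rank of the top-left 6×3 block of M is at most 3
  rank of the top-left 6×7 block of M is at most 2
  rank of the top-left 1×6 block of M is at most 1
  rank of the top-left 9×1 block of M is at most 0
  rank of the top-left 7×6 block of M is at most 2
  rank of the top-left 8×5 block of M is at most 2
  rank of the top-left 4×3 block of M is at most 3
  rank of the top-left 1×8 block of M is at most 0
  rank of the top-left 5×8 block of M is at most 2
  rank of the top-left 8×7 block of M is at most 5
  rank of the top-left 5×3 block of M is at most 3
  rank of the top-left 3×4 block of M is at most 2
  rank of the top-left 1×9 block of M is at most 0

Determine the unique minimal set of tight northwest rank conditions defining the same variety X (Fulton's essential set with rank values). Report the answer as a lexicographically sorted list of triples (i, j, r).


Rank table r_w(11×11) implied by the 27 constraints:

  0 0 0 0 0 0 0 0 0 1 1
  0 1 1 1 1 1 1 1 1 2 2
  0 1 2 2 2 2 2 2 2 3 3
  0 1 2 2 2 2 2 2 3 4 4
  0 1 2 2 2 2 2 2 3 4 5
  0 1 2 2 2 2 2 3 4 5 6
  0 1 2 2 2 2 3 4 5 6 7
  0 1 2 2 2 3 4 5 6 7 8
  0 1 2 3 3 4 5 6 7 8 9
  1 2 3 4 4 5 6 7 8 9 10
  1 2 3 4 5 6 7 8 9 10 11

the unique w with this rank table is (10, 2, 3, 9, 11, 8, 7, 6, 4, 1, 5).

Rothe diagram D(w) (36 cells), 6 SE-corners (essential conditions):

[(1, 9, 0), (5, 8, 2), (6, 7, 2), (7, 6, 2), (8, 5, 2), (9, 1, 0)]


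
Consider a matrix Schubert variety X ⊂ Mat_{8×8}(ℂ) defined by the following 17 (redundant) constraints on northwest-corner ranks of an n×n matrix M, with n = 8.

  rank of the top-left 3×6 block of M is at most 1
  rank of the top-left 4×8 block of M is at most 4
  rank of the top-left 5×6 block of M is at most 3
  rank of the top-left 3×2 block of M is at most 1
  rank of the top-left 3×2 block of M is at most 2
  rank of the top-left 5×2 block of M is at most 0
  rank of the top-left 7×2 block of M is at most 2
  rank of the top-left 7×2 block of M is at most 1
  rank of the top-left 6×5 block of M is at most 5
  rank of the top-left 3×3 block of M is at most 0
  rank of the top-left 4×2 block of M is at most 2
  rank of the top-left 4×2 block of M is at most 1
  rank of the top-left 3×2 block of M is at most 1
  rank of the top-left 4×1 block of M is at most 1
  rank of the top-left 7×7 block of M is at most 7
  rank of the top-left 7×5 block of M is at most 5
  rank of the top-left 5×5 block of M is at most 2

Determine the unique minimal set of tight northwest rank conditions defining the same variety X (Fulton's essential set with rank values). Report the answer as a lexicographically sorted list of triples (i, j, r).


The tightest implied rank at each (i,j), from the 17 conditions:

  0, 0, 0, 1, 1, 1, 1, 1
  0, 0, 0, 1, 1, 1, 2, 2
  0, 0, 0, 1, 1, 1, 2, 3
  0, 0, 1, 2, 2, 2, 3, 4
  0, 0, 1, 2, 2, 3, 4, 5
  1, 1, 2, 3, 3, 4, 5, 6
  1, 1, 2, 3, 4, 5, 6, 7
  1, 2, 3, 4, 5, 6, 7, 8

reading off 1-entries of Δ²R: w = (4, 7, 8, 3, 6, 1, 5, 2).

|D(w)|=19, |Ess(w)|=5:

[(3, 3, 0), (3, 6, 1), (5, 2, 0), (5, 5, 2), (7, 2, 1)]


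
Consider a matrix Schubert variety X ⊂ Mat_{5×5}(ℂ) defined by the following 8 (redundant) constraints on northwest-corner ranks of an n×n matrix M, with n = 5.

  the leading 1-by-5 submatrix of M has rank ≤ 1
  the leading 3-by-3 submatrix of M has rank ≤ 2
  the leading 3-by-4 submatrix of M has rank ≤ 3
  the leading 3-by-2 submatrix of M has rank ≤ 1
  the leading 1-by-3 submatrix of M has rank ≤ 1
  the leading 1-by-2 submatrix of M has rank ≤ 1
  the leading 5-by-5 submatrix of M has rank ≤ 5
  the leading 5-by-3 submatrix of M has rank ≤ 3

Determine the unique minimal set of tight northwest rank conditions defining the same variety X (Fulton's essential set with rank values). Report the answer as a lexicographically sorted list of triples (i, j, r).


Recovering R(i,j) via the rank-extension bound from the 8 conditions:

  row 1: 1, 1, 1, 1, 1
  row 2: 1, 1, 2, 2, 2
  row 3: 1, 1, 2, 3, 3
  row 4: 1, 2, 3, 4, 4
  row 5: 1, 2, 3, 4, 5

reading off 1-entries of Δ²R: w = (1, 3, 4, 2, 5).

Fulton essential set (1 of the 2 Rothe cells):

[(3, 2, 1)]


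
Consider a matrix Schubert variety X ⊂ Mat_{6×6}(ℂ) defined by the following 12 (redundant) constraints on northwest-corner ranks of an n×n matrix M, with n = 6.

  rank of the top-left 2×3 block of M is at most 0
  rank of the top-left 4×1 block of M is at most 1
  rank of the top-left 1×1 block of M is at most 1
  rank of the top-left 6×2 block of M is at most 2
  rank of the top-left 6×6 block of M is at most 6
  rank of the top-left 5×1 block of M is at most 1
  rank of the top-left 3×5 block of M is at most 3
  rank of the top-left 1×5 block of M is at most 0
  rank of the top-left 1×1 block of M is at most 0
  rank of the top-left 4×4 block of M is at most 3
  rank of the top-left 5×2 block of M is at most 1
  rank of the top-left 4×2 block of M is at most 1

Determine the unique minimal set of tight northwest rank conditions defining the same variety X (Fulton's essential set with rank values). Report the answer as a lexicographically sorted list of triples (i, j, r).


The tightest implied rank at each (i,j), from the 12 conditions:

  i=1: 0 | 0 | 0 | 0 | 0 | 1
  i=2: 0 | 0 | 0 | 1 | 1 | 2
  i=3: 1 | 1 | 1 | 2 | 2 | 3
  i=4: 1 | 1 | 2 | 3 | 3 | 4
  i=5: 1 | 1 | 2 | 3 | 4 | 5
  i=6: 1 | 2 | 3 | 4 | 5 | 6

so w = (6, 4, 1, 3, 5, 2).

D(w) has 10 cells with 3 SE-corners; essential set:

[(1, 5, 0), (2, 3, 0), (5, 2, 1)]


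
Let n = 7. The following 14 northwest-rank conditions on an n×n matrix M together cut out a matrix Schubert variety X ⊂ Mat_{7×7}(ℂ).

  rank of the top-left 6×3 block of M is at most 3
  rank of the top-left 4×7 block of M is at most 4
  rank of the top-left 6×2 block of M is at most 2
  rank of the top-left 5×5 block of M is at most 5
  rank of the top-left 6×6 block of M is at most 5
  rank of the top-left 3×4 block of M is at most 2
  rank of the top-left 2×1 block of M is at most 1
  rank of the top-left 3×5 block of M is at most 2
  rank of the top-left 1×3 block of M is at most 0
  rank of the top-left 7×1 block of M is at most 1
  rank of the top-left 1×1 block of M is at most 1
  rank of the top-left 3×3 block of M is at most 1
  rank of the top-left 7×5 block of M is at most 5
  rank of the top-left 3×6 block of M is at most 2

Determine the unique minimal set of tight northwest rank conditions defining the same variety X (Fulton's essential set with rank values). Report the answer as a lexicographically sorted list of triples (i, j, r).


Rank table r_w(7×7) implied by the 14 constraints:

  0 | 0 | 0 | 1 | 1 | 1 | 1
  1 | 1 | 1 | 2 | 2 | 2 | 2
  1 | 1 | 1 | 2 | 2 | 2 | 3
  1 | 2 | 2 | 3 | 3 | 3 | 4
  1 | 2 | 3 | 4 | 4 | 4 | 5
  1 | 2 | 3 | 4 | 5 | 5 | 6
  1 | 2 | 3 | 4 | 5 | 6 | 7

the unique w with this rank table is (4, 1, 7, 2, 3, 5, 6).

D(w) has 7 cells with 3 SE-corners; essential set:

[(1, 3, 0), (3, 3, 1), (3, 6, 2)]


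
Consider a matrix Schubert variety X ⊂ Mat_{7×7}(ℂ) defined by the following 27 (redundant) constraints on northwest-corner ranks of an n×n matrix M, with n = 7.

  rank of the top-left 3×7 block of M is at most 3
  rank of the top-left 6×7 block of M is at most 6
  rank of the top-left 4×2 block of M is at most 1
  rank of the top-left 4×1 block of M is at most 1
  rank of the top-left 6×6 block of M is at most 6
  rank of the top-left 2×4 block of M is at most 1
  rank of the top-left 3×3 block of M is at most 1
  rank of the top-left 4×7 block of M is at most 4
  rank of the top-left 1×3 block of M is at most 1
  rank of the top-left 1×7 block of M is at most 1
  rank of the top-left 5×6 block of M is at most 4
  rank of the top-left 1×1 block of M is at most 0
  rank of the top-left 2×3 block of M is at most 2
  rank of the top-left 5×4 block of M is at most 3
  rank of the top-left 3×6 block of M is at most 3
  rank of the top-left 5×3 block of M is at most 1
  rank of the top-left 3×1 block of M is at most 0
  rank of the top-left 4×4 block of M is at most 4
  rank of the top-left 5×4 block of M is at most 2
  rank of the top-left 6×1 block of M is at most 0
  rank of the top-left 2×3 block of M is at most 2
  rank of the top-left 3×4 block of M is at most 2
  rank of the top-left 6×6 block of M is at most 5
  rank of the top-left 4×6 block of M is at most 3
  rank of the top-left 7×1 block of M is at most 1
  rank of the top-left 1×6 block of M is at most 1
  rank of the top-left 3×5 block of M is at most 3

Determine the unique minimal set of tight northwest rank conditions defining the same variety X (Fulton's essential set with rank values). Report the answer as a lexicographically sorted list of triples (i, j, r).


Propagating the 27 rank bounds to every northwest block:

  i=1: 0  1  1  1  1  1  1
  i=2: 0  1  1  1  2  2  2
  i=3: 0  1  1  2  3  3  3
  i=4: 0  1  1  2  3  3  4
  i=5: 0  1  1  2  3  4  5
  i=6: 0  1  2  3  4  5  6
  i=7: 1  2  3  4  5  6  7

giving w = (2, 5, 4, 7, 6, 3, 1) via Δ²R.

ℓ(w)=12; the 4 essential cells (i,j,r):

[(2, 4, 1), (4, 6, 3), (5, 3, 1), (6, 1, 0)]


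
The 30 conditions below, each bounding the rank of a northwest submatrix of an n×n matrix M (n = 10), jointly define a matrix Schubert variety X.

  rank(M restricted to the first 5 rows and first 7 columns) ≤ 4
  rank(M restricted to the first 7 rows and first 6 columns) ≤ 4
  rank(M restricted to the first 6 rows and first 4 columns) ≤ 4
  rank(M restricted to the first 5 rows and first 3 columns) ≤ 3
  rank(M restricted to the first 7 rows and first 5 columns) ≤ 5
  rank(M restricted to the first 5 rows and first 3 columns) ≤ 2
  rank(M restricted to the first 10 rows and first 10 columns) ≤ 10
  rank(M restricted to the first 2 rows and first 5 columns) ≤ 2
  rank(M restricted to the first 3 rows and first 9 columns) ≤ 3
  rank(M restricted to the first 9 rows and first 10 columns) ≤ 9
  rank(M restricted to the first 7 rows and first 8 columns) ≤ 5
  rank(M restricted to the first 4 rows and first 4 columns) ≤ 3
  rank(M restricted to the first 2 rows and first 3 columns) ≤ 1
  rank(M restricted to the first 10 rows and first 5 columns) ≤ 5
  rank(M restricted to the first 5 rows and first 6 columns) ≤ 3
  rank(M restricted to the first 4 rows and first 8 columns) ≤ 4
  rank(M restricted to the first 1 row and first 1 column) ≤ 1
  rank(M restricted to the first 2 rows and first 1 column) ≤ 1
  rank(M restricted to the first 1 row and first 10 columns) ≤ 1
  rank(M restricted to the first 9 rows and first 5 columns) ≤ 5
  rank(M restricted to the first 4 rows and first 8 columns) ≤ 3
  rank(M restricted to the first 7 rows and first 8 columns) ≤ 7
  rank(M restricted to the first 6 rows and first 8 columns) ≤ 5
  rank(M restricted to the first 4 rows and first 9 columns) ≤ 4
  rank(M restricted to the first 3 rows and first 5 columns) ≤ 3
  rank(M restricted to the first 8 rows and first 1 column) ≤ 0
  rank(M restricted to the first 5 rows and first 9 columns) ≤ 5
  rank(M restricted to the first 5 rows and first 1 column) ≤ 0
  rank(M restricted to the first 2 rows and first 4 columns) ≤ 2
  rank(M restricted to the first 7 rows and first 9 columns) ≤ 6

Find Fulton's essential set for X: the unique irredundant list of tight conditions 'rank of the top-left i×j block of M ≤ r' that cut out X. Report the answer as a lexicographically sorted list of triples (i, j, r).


Rank table r_w(10×10) implied by the 30 constraints:

  R[1]: 0 | 1 | 1 | 1 | 1 | 1 | 1 | 1 | 1 | 1
  R[2]: 0 | 1 | 1 | 2 | 2 | 2 | 2 | 2 | 2 | 2
  R[3]: 0 | 1 | 2 | 3 | 3 | 3 | 3 | 3 | 3 | 3
  R[4]: 0 | 1 | 2 | 3 | 3 | 3 | 3 | 3 | 4 | 4
  R[5]: 0 | 1 | 2 | 3 | 3 | 3 | 4 | 4 | 5 | 5
  R[6]: 0 | 1 | 2 | 3 | 4 | 4 | 5 | 5 | 6 | 6
  R[7]: 0 | 1 | 2 | 3 | 4 | 4 | 5 | 5 | 6 | 7
  R[8]: 0 | 1 | 2 | 3 | 4 | 5 | 6 | 6 | 7 | 8
  R[9]: 1 | 2 | 3 | 4 | 5 | 6 | 7 | 7 | 8 | 9
  R[10]: 1 | 2 | 3 | 4 | 5 | 6 | 7 | 8 | 9 | 10

hence w(1..10) = (2, 4, 3, 9, 7, 5, 10, 6, 1, 8).

6 SE-corners of the 17-cell Rothe diagram give Ess(w):

[(2, 3, 1), (4, 8, 3), (5, 6, 3), (7, 6, 4), (7, 8, 5), (8, 1, 0)]


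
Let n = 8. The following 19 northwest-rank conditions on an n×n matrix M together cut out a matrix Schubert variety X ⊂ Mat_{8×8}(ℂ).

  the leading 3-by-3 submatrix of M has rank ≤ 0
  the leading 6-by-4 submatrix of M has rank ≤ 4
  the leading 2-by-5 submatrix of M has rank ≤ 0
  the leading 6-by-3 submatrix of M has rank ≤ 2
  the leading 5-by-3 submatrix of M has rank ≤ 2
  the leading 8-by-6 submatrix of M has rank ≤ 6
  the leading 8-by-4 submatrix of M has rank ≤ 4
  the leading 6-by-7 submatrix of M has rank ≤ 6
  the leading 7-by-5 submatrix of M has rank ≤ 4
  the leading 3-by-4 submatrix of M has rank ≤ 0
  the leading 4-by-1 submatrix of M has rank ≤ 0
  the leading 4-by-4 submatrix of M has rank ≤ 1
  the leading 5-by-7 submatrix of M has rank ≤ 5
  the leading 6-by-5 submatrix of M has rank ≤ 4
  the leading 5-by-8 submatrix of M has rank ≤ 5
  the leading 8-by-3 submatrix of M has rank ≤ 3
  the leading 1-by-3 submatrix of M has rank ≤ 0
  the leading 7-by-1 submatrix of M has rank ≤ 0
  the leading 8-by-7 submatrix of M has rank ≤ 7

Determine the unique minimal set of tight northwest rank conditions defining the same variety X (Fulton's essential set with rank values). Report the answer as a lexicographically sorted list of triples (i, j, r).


Propagating the 19 rank bounds to every northwest block:

  row 1: 0, 0, 0, 0, 0, 1, 1, 1
  row 2: 0, 0, 0, 0, 0, 1, 2, 2
  row 3: 0, 0, 0, 0, 1, 2, 3, 3
  row 4: 0, 1, 1, 1, 2, 3, 4, 4
  row 5: 0, 1, 2, 2, 3, 4, 5, 5
  row 6: 0, 1, 2, 3, 4, 5, 6, 6
  row 7: 0, 1, 2, 3, 4, 5, 6, 7
  row 8: 1, 2, 3, 4, 5, 6, 7, 8

reading off 1-entries of Δ²R: w = (6, 7, 5, 2, 3, 4, 8, 1).

Rothe diagram D(w) (18 cells), 3 SE-corners (essential conditions):

[(2, 5, 0), (3, 4, 0), (7, 1, 0)]


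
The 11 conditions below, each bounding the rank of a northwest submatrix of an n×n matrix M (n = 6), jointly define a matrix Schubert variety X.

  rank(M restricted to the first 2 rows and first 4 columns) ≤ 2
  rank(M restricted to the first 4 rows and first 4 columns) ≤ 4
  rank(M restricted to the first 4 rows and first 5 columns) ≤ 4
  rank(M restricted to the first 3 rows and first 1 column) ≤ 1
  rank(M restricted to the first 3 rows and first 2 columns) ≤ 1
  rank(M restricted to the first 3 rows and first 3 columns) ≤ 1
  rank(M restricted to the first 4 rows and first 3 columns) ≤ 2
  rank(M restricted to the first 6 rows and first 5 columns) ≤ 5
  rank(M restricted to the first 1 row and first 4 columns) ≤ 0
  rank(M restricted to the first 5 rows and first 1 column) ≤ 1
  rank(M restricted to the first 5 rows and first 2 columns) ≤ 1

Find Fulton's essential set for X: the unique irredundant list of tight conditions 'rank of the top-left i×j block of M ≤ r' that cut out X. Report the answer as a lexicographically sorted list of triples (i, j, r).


Reconstructing r_w from the 11 given conditions:

  row 1: 0 0 0 0 1 1
  row 2: 1 1 1 1 2 2
  row 3: 1 1 1 2 3 3
  row 4: 1 1 2 3 4 4
  row 5: 1 1 2 3 4 5
  row 6: 1 2 3 4 5 6

so w = (5, 1, 4, 3, 6, 2).

3 SE-corners of the 8-cell Rothe diagram give Ess(w):

[(1, 4, 0), (3, 3, 1), (5, 2, 1)]


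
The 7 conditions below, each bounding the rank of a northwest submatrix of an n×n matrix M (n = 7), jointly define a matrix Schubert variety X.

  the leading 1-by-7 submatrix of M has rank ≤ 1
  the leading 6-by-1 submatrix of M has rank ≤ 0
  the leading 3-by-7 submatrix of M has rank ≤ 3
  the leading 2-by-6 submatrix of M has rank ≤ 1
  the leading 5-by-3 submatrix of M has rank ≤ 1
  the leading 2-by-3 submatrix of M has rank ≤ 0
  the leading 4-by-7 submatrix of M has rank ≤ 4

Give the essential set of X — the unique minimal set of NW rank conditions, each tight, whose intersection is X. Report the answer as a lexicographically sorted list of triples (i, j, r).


Reconstructing r_w from the 7 given conditions:

  0  0  0  1  1  1  1
  0  0  0  1  1  1  2
  0  1  1  2  2  2  3
  0  1  1  2  3  3  4
  0  1  1  2  3  4  5
  0  1  2  3  4  5  6
  1  2  3  4  5  6  7

so w = (4, 7, 2, 5, 6, 3, 1).

|D(w)|=14, |Ess(w)|=4:

[(2, 3, 0), (2, 6, 1), (5, 3, 1), (6, 1, 0)]


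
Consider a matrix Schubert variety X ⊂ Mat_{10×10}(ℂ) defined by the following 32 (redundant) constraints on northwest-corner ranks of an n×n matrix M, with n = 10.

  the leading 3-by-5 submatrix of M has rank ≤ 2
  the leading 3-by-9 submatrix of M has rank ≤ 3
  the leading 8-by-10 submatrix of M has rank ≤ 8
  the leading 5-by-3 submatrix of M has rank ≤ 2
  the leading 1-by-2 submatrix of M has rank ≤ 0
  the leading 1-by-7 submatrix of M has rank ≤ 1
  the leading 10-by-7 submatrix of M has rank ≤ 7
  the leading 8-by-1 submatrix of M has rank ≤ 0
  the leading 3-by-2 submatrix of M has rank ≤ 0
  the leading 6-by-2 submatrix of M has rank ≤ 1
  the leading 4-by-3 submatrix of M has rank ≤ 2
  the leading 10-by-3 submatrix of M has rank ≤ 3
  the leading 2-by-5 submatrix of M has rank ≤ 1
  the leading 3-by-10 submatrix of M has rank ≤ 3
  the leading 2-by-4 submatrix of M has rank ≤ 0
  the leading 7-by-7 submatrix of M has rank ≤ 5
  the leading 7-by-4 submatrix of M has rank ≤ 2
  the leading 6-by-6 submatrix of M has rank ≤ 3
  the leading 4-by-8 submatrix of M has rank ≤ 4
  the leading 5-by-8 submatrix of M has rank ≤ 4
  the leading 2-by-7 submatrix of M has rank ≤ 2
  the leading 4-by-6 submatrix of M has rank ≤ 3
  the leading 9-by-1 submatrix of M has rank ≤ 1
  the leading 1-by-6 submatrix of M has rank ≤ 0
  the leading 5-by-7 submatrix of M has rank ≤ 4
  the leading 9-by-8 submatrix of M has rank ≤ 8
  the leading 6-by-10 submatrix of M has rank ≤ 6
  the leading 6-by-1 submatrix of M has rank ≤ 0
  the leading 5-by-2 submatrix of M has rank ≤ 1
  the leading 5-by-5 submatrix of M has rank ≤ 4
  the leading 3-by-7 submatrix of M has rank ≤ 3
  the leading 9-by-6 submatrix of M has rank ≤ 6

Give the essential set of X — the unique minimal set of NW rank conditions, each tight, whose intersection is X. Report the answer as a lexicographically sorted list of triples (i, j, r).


The tightest implied rank at each (i,j), from the 32 conditions:

  R[1]: 0 | 0 | 0 | 0 | 0 | 0 | 1 | 1 | 1 | 1
  R[2]: 0 | 0 | 0 | 0 | 1 | 1 | 2 | 2 | 2 | 2
  R[3]: 0 | 0 | 1 | 1 | 2 | 2 | 3 | 3 | 3 | 3
  R[4]: 0 | 1 | 2 | 2 | 3 | 3 | 4 | 4 | 4 | 4
  R[5]: 0 | 1 | 2 | 2 | 3 | 3 | 4 | 4 | 5 | 5
  R[6]: 0 | 1 | 2 | 2 | 3 | 3 | 4 | 5 | 6 | 6
  R[7]: 0 | 1 | 2 | 2 | 3 | 4 | 5 | 6 | 7 | 7
  R[8]: 0 | 1 | 2 | 3 | 4 | 5 | 6 | 7 | 8 | 8
  R[9]: 1 | 2 | 3 | 4 | 5 | 6 | 7 | 8 | 9 | 9
  R[10]: 1 | 2 | 3 | 4 | 5 | 6 | 7 | 8 | 9 | 10

the unique w with this rank table is (7, 5, 3, 2, 9, 8, 6, 4, 1, 10).

D(w) has 23 cells with 7 SE-corners; essential set:

[(1, 6, 0), (2, 4, 0), (3, 2, 0), (5, 8, 4), (6, 6, 3), (7, 4, 2), (8, 1, 0)]


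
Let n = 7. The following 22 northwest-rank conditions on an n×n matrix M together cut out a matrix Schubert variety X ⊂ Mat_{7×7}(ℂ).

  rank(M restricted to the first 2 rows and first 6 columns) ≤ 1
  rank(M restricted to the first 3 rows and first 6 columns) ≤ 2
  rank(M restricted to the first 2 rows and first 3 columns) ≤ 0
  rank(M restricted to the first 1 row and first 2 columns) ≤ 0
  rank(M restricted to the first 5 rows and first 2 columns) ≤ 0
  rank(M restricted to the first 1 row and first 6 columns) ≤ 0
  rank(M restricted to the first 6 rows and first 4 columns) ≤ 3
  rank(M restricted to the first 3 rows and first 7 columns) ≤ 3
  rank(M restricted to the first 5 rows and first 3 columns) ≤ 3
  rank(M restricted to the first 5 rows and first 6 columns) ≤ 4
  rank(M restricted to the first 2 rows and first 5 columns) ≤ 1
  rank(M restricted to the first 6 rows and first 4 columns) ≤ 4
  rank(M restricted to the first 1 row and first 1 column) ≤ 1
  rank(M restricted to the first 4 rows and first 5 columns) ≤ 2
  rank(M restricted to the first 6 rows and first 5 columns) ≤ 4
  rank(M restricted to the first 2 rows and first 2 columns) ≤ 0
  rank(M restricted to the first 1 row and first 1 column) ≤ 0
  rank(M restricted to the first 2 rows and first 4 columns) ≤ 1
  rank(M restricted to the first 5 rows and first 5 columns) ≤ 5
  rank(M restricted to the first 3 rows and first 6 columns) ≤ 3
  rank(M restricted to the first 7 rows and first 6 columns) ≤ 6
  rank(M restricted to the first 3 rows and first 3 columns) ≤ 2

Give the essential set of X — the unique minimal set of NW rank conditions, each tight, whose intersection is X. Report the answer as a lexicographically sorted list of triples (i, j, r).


Recovering R(i,j) via the rank-extension bound from the 22 conditions:

  i=1: 0 0 0 0 0 0 1
  i=2: 0 0 0 1 1 1 2
  i=3: 0 0 1 2 2 2 3
  i=4: 0 0 1 2 2 3 4
  i=5: 0 0 1 2 3 4 5
  i=6: 1 1 2 3 4 5 6
  i=7: 1 2 3 4 5 6 7

second differences of R give the permutation w = (7, 4, 3, 6, 5, 1, 2).

D(w) has 16 cells with 4 SE-corners; essential set:

[(1, 6, 0), (2, 3, 0), (4, 5, 2), (5, 2, 0)]


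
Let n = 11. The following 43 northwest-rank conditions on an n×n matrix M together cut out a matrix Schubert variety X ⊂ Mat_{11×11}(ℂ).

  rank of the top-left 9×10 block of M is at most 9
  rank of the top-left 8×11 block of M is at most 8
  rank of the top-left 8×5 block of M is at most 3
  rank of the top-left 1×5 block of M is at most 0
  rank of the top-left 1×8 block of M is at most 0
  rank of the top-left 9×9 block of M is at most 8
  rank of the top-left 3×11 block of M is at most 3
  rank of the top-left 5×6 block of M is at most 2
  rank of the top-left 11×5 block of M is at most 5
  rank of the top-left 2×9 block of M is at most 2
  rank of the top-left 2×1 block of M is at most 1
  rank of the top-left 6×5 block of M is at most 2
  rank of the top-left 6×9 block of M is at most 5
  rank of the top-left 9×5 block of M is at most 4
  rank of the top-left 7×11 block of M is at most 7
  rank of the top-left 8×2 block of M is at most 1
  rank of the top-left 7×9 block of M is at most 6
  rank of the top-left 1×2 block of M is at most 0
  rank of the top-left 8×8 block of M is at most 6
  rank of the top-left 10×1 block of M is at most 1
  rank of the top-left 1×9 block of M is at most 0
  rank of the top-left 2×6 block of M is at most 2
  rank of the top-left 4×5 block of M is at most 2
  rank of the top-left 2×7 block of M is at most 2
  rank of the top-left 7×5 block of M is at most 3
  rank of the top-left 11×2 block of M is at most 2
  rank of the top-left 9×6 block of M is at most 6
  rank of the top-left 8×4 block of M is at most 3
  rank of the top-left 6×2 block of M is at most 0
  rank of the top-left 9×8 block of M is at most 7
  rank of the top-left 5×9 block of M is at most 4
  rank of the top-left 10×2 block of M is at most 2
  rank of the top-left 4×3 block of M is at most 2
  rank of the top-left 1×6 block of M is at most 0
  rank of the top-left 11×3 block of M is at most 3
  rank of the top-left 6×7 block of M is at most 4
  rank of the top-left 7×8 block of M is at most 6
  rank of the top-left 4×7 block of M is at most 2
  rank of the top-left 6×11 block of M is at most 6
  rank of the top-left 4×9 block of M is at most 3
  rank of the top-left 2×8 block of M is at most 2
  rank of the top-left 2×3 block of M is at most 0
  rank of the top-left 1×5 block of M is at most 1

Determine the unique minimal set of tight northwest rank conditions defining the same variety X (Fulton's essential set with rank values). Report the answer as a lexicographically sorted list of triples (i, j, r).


Propagating the 43 rank bounds to every northwest block:

  R[1]: 0  0  0  0  0  0  0  0  0  1  1
  R[2]: 0  0  0  1  1  1  1  1  1  2  2
  R[3]: 0  0  1  2  2  2  2  2  2  3  3
  R[4]: 0  0  1  2  2  2  2  3  3  4  4
  R[5]: 0  0  1  2  2  2  3  4  4  5  5
  R[6]: 0  0  1  2  2  3  4  5  5  6  6
  R[7]: 1  1  2  3  3  4  5  6  6  7  7
  R[8]: 1  1  2  3  3  4  5  6  7  8  8
  R[9]: 1  2  3  4  4  5  6  7  8  9  9
  R[10]: 1  2  3  4  5  6  7  8  9  10  10
  R[11]: 1  2  3  4  5  6  7  8  9  10  11

reading off 1-entries of Δ²R: w = (10, 4, 3, 8, 7, 6, 1, 9, 2, 5, 11).

D(w) has 28 cells with 8 SE-corners; essential set:

[(1, 9, 0), (2, 3, 0), (4, 7, 2), (5, 6, 2), (6, 2, 0), (6, 5, 2), (8, 2, 1), (8, 5, 3)]


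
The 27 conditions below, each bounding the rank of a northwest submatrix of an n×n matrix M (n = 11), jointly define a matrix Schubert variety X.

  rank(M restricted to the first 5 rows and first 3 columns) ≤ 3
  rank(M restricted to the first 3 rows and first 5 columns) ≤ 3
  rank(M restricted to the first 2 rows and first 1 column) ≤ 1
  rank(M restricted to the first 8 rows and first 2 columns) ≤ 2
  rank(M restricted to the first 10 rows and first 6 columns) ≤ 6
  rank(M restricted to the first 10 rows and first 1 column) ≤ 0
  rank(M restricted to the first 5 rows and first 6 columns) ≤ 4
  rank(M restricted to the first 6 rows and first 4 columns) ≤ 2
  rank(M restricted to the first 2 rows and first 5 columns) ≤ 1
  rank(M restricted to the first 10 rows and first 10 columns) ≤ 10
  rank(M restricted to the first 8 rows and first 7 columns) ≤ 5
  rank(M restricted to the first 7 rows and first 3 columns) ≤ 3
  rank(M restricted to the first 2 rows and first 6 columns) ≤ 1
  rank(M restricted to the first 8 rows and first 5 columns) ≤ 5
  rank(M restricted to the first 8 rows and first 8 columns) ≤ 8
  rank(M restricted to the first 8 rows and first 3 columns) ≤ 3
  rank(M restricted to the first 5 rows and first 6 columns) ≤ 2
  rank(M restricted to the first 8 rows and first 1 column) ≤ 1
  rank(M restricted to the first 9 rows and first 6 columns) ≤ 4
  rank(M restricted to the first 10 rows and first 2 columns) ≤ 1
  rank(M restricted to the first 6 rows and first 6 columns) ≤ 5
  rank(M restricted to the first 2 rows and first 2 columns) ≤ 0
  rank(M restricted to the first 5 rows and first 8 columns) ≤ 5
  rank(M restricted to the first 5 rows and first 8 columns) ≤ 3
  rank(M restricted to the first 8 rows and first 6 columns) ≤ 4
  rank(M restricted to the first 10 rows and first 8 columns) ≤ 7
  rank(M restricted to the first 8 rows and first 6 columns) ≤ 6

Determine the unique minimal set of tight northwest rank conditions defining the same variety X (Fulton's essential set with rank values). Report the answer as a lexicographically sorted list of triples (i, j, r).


Reconstructing r_w from the 27 given conditions:

  row 1: 0  0  1  1  1  1  1  1  1  1  1
  row 2: 0  0  1  1  1  1  2  2  2  2  2
  row 3: 0  1  2  2  2  2  3  3  3  3  3
  row 4: 0  1  2  2  2  2  3  3  4  4  4
  row 5: 0  1  2  2  2  2  3  3  4  5  5
  row 6: 0  1  2  2  3  3  4  4  5  6  6
  row 7: 0  1  2  3  4  4  5  5  6  7  7
  row 8: 0  1  2  3  4  4  5  6  7  8  8
  row 9: 0  1  2  3  4  4  5  6  7  8  9
  row 10: 0  1  2  3  4  5  6  7  8  9  10
  row 11: 1  2  3  4  5  6  7  8  9  10  11

so w = (3, 7, 2, 9, 10, 5, 4, 8, 11, 6, 1).

Rothe diagram D(w) (26 cells), 7 SE-corners (essential conditions):

[(2, 2, 0), (2, 6, 1), (5, 6, 2), (5, 8, 3), (6, 4, 2), (9, 6, 4), (10, 1, 0)]


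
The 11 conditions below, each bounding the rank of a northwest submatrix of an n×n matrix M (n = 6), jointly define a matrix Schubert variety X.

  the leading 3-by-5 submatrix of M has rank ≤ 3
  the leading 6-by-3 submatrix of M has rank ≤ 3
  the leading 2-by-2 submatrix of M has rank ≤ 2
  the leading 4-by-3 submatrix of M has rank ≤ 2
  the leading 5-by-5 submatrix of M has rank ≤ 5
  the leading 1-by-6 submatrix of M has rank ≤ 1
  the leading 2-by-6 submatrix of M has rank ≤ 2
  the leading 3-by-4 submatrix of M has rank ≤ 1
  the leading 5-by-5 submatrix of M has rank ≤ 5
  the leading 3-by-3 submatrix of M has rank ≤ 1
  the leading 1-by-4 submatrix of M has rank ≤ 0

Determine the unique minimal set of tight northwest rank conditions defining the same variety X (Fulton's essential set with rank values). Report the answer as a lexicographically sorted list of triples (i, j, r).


Reconstructing r_w from the 11 given conditions:

  i=1: 0, 0, 0, 0, 1, 1
  i=2: 1, 1, 1, 1, 2, 2
  i=3: 1, 1, 1, 1, 2, 3
  i=4: 1, 2, 2, 2, 3, 4
  i=5: 1, 2, 3, 3, 4, 5
  i=6: 1, 2, 3, 4, 5, 6

hence w(1..6) = (5, 1, 6, 2, 3, 4).

ℓ(w)=7; the 2 essential cells (i,j,r):

[(1, 4, 0), (3, 4, 1)]


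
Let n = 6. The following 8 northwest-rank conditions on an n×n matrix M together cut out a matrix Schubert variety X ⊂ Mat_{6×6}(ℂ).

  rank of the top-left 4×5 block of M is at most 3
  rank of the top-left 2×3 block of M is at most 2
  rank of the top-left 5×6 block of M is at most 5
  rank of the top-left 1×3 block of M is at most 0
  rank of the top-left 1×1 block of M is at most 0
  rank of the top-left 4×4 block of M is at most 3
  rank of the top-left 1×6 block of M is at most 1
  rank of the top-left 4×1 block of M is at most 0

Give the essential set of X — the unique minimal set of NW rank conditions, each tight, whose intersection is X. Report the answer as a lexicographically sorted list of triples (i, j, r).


The tightest implied rank at each (i,j), from the 8 conditions:

  R[1]: 0 | 0 | 0 | 1 | 1 | 1
  R[2]: 0 | 1 | 1 | 2 | 2 | 2
  R[3]: 0 | 1 | 2 | 3 | 3 | 3
  R[4]: 0 | 1 | 2 | 3 | 3 | 4
  R[5]: 1 | 2 | 3 | 4 | 4 | 5
  R[6]: 1 | 2 | 3 | 4 | 5 | 6

so w = (4, 2, 3, 6, 1, 5).

|D(w)|=7, |Ess(w)|=3:

[(1, 3, 0), (4, 1, 0), (4, 5, 3)]


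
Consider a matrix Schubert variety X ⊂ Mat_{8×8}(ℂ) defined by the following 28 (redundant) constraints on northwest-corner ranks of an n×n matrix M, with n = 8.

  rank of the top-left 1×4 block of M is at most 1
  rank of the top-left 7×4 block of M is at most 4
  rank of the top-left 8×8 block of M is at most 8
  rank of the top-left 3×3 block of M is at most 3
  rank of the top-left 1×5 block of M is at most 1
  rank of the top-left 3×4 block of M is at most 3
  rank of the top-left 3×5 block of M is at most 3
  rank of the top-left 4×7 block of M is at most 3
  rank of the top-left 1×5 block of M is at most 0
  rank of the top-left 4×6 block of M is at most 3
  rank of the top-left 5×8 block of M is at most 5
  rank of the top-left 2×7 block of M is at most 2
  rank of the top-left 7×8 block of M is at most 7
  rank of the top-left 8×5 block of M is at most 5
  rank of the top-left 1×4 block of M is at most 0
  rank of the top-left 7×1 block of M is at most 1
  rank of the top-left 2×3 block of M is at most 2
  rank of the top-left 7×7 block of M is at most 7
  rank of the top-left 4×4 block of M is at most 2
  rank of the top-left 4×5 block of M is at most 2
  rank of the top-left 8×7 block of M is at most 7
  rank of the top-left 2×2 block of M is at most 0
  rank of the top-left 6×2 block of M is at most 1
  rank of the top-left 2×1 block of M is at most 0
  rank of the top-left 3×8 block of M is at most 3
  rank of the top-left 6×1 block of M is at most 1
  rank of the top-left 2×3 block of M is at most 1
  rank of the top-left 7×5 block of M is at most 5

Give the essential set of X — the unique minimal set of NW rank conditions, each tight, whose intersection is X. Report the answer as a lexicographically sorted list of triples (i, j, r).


Computing R[i][j] = min implied NW-rank bound (n=8, 28 conditions):

  R[1]: 0 | 0 | 0 | 0 | 0 | 1 | 1 | 1
  R[2]: 0 | 0 | 1 | 1 | 1 | 2 | 2 | 2
  R[3]: 1 | 1 | 2 | 2 | 2 | 3 | 3 | 3
  R[4]: 1 | 1 | 2 | 2 | 2 | 3 | 3 | 4
  R[5]: 1 | 1 | 2 | 3 | 3 | 4 | 4 | 5
  R[6]: 1 | 1 | 2 | 3 | 4 | 5 | 5 | 6
  R[7]: 1 | 2 | 3 | 4 | 5 | 6 | 6 | 7
  R[8]: 1 | 2 | 3 | 4 | 5 | 6 | 7 | 8

the unique w with this rank table is (6, 3, 1, 8, 4, 5, 2, 7).

|D(w)|=13, |Ess(w)|=5:

[(1, 5, 0), (2, 2, 0), (4, 5, 2), (4, 7, 3), (6, 2, 1)]


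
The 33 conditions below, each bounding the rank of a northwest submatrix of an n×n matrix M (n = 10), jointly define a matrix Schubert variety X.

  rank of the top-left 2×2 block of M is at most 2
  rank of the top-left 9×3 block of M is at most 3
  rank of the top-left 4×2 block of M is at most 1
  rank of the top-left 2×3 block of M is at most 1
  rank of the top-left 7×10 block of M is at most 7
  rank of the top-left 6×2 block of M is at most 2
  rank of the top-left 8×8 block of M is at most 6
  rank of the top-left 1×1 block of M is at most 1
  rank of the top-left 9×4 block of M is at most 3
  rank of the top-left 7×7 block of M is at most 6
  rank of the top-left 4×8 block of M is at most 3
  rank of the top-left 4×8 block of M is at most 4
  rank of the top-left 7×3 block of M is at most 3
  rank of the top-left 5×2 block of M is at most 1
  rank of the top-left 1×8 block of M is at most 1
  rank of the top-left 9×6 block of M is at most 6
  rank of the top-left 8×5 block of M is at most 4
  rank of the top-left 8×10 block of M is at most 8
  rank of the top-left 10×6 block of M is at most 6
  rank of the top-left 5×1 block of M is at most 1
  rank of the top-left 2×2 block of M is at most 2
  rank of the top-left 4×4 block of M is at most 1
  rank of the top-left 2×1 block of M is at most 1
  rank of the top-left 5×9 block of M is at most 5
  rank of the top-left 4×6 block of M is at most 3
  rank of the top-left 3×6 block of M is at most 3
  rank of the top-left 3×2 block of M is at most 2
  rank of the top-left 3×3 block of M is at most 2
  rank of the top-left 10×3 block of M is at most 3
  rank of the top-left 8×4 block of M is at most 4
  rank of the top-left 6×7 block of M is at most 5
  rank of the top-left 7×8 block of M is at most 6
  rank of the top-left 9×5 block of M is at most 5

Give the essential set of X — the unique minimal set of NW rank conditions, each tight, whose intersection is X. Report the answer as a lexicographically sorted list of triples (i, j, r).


Recovering R(i,j) via the rank-extension bound from the 33 conditions:

  row 1: 1 1 1 1 1 1 1 1 1 1
  row 2: 1 1 1 1 2 2 2 2 2 2
  row 3: 1 1 1 1 2 3 3 3 3 3
  row 4: 1 1 1 1 2 3 3 3 4 4
  row 5: 1 1 2 2 3 4 4 4 5 5
  row 6: 1 2 3 3 4 5 5 5 6 6
  row 7: 1 2 3 3 4 5 6 6 7 7
  row 8: 1 2 3 3 4 5 6 6 7 8
  row 9: 1 2 3 3 4 5 6 7 8 9
  row 10: 1 2 3 4 5 6 7 8 9 10

so w = (1, 5, 6, 9, 3, 2, 7, 10, 8, 4).

D(w) has 16 cells with 5 SE-corners; essential set:

[(4, 4, 1), (4, 8, 3), (5, 2, 1), (8, 8, 6), (9, 4, 3)]


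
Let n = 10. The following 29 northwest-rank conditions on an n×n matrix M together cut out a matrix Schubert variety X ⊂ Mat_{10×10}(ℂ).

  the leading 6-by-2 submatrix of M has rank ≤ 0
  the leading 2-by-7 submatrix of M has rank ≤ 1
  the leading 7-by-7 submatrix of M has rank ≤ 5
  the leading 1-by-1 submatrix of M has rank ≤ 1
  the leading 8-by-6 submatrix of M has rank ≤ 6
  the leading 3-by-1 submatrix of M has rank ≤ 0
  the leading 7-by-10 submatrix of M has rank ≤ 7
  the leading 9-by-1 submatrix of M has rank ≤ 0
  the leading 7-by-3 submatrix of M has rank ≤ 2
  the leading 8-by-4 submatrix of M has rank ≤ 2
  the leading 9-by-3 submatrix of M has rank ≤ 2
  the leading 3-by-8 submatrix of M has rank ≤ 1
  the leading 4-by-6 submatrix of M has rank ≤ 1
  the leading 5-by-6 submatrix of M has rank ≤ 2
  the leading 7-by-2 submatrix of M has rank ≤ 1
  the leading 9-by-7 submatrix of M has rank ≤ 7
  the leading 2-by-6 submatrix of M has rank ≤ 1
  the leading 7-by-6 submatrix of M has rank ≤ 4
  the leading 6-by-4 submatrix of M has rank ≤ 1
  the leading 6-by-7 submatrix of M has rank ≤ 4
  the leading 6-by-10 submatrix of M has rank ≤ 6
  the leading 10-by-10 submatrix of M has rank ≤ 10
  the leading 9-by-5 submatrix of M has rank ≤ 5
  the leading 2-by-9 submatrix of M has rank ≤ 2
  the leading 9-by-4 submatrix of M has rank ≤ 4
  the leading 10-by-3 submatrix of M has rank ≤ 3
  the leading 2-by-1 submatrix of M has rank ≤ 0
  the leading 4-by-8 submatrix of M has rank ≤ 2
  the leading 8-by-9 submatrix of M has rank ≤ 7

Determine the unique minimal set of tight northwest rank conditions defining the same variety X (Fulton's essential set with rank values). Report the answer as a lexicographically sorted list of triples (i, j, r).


Recovering R(i,j) via the rank-extension bound from the 29 conditions:

  0  0  1  1  1  1  1  1  1  1
  0  0  1  1  1  1  1  1  2  2
  0  0  1  1  1  1  1  1  2  3
  0  0  1  1  1  1  2  2  3  4
  0  0  1  1  2  2  3  3  4  5
  0  0  1  1  2  3  4  4  5  6
  0  1  2  2  3  4  5  5  6  7
  0  1  2  2  3  4  5  6  7  8
  0  1  2  3  4  5  6  7  8  9
  1  2  3  4  5  6  7  8  9  10

the unique w with this rank table is (3, 9, 10, 7, 5, 6, 2, 8, 4, 1).

ℓ(w)=31; the 6 essential cells (i,j,r):

[(3, 8, 1), (4, 6, 1), (6, 2, 0), (6, 4, 1), (8, 4, 2), (9, 1, 0)]
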